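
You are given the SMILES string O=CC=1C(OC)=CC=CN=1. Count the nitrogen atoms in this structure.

1

Scan the SMILES for N atoms (remember two-letter symbols like Cl and Br are single atoms).
Nitrogen count: 1.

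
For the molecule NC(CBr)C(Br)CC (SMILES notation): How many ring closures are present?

In SMILES, each pair of matching ring-closure digits denotes one ring-closing bond; the number of such bonds equals the number of independent rings.
Ring-closure bonds here: 0.

0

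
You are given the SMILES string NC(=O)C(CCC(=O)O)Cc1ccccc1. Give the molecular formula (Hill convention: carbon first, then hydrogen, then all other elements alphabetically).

Walk through each heavy atom and fill implicit hydrogens from standard valence (C 4, N 3, O 2, S 2, halogen 1); for lowercase aromatic atoms, an aromatic c carries 1 H when it has two neighbours and 0 H with three, and aromatic n carries 0 H:
  atom 1: N, bond orders sum to 1 (valence 3) → 2 H
  atom 2: C, bond orders sum to 4 (valence 4) → 0 H
  atom 3: O, bond orders sum to 2 (valence 2) → 0 H
  atom 4: C, bond orders sum to 3 (valence 4) → 1 H
  atom 5: C, bond orders sum to 2 (valence 4) → 2 H
  atom 6: C, bond orders sum to 2 (valence 4) → 2 H
  atom 7: C, bond orders sum to 4 (valence 4) → 0 H
  atom 8: O, bond orders sum to 2 (valence 2) → 0 H
  atom 9: O, bond orders sum to 1 (valence 2) → 1 H
  atom 10: C, bond orders sum to 2 (valence 4) → 2 H
  atom 11: aromatic c, 3 neighbours → 0 H
  atom 12: aromatic c, 2 neighbours → 1 H
  atom 13: aromatic c, 2 neighbours → 1 H
  atom 14: aromatic c, 2 neighbours → 1 H
  atom 15: aromatic c, 2 neighbours → 1 H
  atom 16: aromatic c, 2 neighbours → 1 H
Totals → C:12, H:15, N:1, O:3.

C12H15NO3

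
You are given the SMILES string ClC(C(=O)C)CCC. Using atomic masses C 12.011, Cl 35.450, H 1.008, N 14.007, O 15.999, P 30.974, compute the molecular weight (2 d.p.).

First, the molecular formula is C6H11ClO (counting implicit H from valence).
  C: 6 × 12.011 = 72.066
  Cl: 1 × 35.450 = 35.450
  H: 11 × 1.008 = 11.088
  O: 1 × 15.999 = 15.999
Sum: 6×12.011 + 1×35.450 + 11×1.008 + 1×15.999 = 134.603 → 134.60 g/mol.

134.60 g/mol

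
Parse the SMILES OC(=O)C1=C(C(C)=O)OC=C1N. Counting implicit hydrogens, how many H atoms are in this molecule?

7

Walk through each heavy atom and fill implicit hydrogens from standard valence (C 4, N 3, O 2, S 2, halogen 1):
  atom 1: O, bond orders sum to 1 (valence 2) → 1 H
  atom 2: C, bond orders sum to 4 (valence 4) → 0 H
  atom 3: O, bond orders sum to 2 (valence 2) → 0 H
  atom 4: C, bond orders sum to 4 (valence 4) → 0 H
  atom 5: C, bond orders sum to 4 (valence 4) → 0 H
  atom 6: C, bond orders sum to 4 (valence 4) → 0 H
  atom 7: C, bond orders sum to 1 (valence 4) → 3 H
  atom 8: O, bond orders sum to 2 (valence 2) → 0 H
  atom 9: O, bond orders sum to 2 (valence 2) → 0 H
  atom 10: C, bond orders sum to 3 (valence 4) → 1 H
  atom 11: C, bond orders sum to 4 (valence 4) → 0 H
  atom 12: N, bond orders sum to 1 (valence 3) → 2 H
Total hydrogens: 7.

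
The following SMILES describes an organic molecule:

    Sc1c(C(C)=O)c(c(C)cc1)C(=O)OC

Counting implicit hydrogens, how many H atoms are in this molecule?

12

Walk through each heavy atom and fill implicit hydrogens from standard valence (C 4, N 3, O 2, S 2, halogen 1); for lowercase aromatic atoms, an aromatic c carries 1 H when it has two neighbours and 0 H with three, and aromatic n carries 0 H:
  atom 1: S, bond orders sum to 1 (valence 2) → 1 H
  atom 2: aromatic c, 3 neighbours → 0 H
  atom 3: aromatic c, 3 neighbours → 0 H
  atom 4: C, bond orders sum to 4 (valence 4) → 0 H
  atom 5: C, bond orders sum to 1 (valence 4) → 3 H
  atom 6: O, bond orders sum to 2 (valence 2) → 0 H
  atom 7: aromatic c, 3 neighbours → 0 H
  atom 8: aromatic c, 3 neighbours → 0 H
  atom 9: C, bond orders sum to 1 (valence 4) → 3 H
  atom 10: aromatic c, 2 neighbours → 1 H
  atom 11: aromatic c, 2 neighbours → 1 H
  atom 12: C, bond orders sum to 4 (valence 4) → 0 H
  atom 13: O, bond orders sum to 2 (valence 2) → 0 H
  atom 14: O, bond orders sum to 2 (valence 2) → 0 H
  atom 15: C, bond orders sum to 1 (valence 4) → 3 H
Total hydrogens: 12.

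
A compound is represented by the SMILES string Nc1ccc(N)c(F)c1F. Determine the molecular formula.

Walk through each heavy atom and fill implicit hydrogens from standard valence (C 4, N 3, O 2, S 2, halogen 1); for lowercase aromatic atoms, an aromatic c carries 1 H when it has two neighbours and 0 H with three, and aromatic n carries 0 H:
  atom 1: N, bond orders sum to 1 (valence 3) → 2 H
  atom 2: aromatic c, 3 neighbours → 0 H
  atom 3: aromatic c, 2 neighbours → 1 H
  atom 4: aromatic c, 2 neighbours → 1 H
  atom 5: aromatic c, 3 neighbours → 0 H
  atom 6: N, bond orders sum to 1 (valence 3) → 2 H
  atom 7: aromatic c, 3 neighbours → 0 H
  atom 8: F (halogen, monovalent) → 0 H
  atom 9: aromatic c, 3 neighbours → 0 H
  atom 10: F (halogen, monovalent) → 0 H
Totals → C:6, H:6, F:2, N:2.
In Hill order: C6H6F2N2.

C6H6F2N2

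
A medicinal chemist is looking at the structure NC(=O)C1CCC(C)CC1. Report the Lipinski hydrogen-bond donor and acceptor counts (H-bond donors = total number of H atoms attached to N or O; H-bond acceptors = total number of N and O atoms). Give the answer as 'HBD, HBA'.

2, 2

Donors: find every N or O and count the H atoms it carries.
  atom 1 (N): bond orders sum to 1 → 2 H
  atom 3 (O): bond orders sum to 2 → 0 H
Lipinski HBD = 2.
Acceptors: N atoms = 1, O atoms = 1 → HBA = 2.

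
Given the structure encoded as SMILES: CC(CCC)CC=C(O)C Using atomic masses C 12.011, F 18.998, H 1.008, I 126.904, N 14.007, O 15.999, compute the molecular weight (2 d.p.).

142.24 g/mol

First, the molecular formula is C9H18O (counting implicit H from valence).
  C: 9 × 12.011 = 108.099
  H: 18 × 1.008 = 18.144
  O: 1 × 15.999 = 15.999
Sum: 9×12.011 + 18×1.008 + 1×15.999 = 142.242 → 142.24 g/mol.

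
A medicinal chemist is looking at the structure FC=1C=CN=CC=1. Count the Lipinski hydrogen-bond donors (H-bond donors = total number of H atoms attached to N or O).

0

Donors: find every N or O and count the H atoms it carries.
  atom 5 (N): bond orders sum to 3 → 0 H
Lipinski HBD = 0.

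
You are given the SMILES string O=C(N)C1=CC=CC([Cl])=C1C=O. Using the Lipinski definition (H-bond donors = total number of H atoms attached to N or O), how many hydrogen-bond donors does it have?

Donors: find every N or O and count the H atoms it carries.
  atom 1 (O): bond orders sum to 2 → 0 H
  atom 3 (N): bond orders sum to 1 → 2 H
  atom 12 (O): bond orders sum to 2 → 0 H
Lipinski HBD = 2.

2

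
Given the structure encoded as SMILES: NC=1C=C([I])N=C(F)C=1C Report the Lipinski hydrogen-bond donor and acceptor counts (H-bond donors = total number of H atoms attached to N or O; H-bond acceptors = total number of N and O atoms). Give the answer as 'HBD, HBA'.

2, 2

Donors: find every N or O and count the H atoms it carries.
  atom 1 (N): bond orders sum to 1 → 2 H
  atom 6 (N): bond orders sum to 3 → 0 H
Lipinski HBD = 2.
Acceptors: N atoms = 2, O atoms = 0 → HBA = 2.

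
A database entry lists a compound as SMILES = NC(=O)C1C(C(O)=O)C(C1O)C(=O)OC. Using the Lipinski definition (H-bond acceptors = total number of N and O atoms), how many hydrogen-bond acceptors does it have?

7

N atoms: 1; O atoms: 6.
Lipinski HBA = 1 + 6 = 7.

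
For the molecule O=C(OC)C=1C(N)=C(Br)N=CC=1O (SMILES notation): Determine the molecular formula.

C7H7BrN2O3

Walk through each heavy atom and fill implicit hydrogens from standard valence (C 4, N 3, O 2, S 2, halogen 1):
  atom 1: O, bond orders sum to 2 (valence 2) → 0 H
  atom 2: C, bond orders sum to 4 (valence 4) → 0 H
  atom 3: O, bond orders sum to 2 (valence 2) → 0 H
  atom 4: C, bond orders sum to 1 (valence 4) → 3 H
  atom 5: C, bond orders sum to 4 (valence 4) → 0 H
  atom 6: C, bond orders sum to 4 (valence 4) → 0 H
  atom 7: N, bond orders sum to 1 (valence 3) → 2 H
  atom 8: C, bond orders sum to 4 (valence 4) → 0 H
  atom 9: Br (halogen, monovalent) → 0 H
  atom 10: N, bond orders sum to 3 (valence 3) → 0 H
  atom 11: C, bond orders sum to 3 (valence 4) → 1 H
  atom 12: C, bond orders sum to 4 (valence 4) → 0 H
  atom 13: O, bond orders sum to 1 (valence 2) → 1 H
Totals → C:7, H:7, Br:1, N:2, O:3.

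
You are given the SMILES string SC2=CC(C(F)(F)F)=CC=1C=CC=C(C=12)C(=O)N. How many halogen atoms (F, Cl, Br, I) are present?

3

Halogen atoms appear at heavy-atom positions 6, 7, 8 (3×F).
Other groups present: 1 amide, 1 thiol.
Halogen count: 3.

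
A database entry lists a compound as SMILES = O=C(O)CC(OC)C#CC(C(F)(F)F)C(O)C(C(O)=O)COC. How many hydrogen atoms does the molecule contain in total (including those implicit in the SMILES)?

17

Walk through each heavy atom and fill implicit hydrogens from standard valence (C 4, N 3, O 2, S 2, halogen 1):
  atom 1: O, bond orders sum to 2 (valence 2) → 0 H
  atom 2: C, bond orders sum to 4 (valence 4) → 0 H
  atom 3: O, bond orders sum to 1 (valence 2) → 1 H
  atom 4: C, bond orders sum to 2 (valence 4) → 2 H
  atom 5: C, bond orders sum to 3 (valence 4) → 1 H
  atom 6: O, bond orders sum to 2 (valence 2) → 0 H
  atom 7: C, bond orders sum to 1 (valence 4) → 3 H
  atom 8: C, bond orders sum to 4 (valence 4) → 0 H
  atom 9: C, bond orders sum to 4 (valence 4) → 0 H
  atom 10: C, bond orders sum to 3 (valence 4) → 1 H
  atom 11: C, bond orders sum to 4 (valence 4) → 0 H
  atom 12: F (halogen, monovalent) → 0 H
  atom 13: F (halogen, monovalent) → 0 H
  atom 14: F (halogen, monovalent) → 0 H
  atom 15: C, bond orders sum to 3 (valence 4) → 1 H
  atom 16: O, bond orders sum to 1 (valence 2) → 1 H
  atom 17: C, bond orders sum to 3 (valence 4) → 1 H
  atom 18: C, bond orders sum to 4 (valence 4) → 0 H
  atom 19: O, bond orders sum to 1 (valence 2) → 1 H
  atom 20: O, bond orders sum to 2 (valence 2) → 0 H
  atom 21: C, bond orders sum to 2 (valence 4) → 2 H
  atom 22: O, bond orders sum to 2 (valence 2) → 0 H
  atom 23: C, bond orders sum to 1 (valence 4) → 3 H
Total hydrogens: 17.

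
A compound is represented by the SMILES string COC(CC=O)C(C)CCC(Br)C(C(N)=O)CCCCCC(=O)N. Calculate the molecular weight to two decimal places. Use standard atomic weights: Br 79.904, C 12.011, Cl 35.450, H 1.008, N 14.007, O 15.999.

First, the molecular formula is C17H31BrN2O4 (counting implicit H from valence).
  Br: 1 × 79.904 = 79.904
  C: 17 × 12.011 = 204.187
  H: 31 × 1.008 = 31.248
  N: 2 × 14.007 = 28.014
  O: 4 × 15.999 = 63.996
Sum: 1×79.904 + 17×12.011 + 31×1.008 + 2×14.007 + 4×15.999 = 407.349 → 407.35 g/mol.

407.35 g/mol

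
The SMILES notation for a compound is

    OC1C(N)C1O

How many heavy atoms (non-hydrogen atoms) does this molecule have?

Every atom symbol written in the SMILES (organic subset) is one heavy atom; implicit H are not written.
Heavy atoms by element → C:3, N:1, O:2.
Total: 6.

6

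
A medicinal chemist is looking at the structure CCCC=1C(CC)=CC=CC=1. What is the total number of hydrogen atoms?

Walk through each heavy atom and fill implicit hydrogens from standard valence (C 4, N 3, O 2, S 2, halogen 1):
  atom 1: C, bond orders sum to 1 (valence 4) → 3 H
  atom 2: C, bond orders sum to 2 (valence 4) → 2 H
  atom 3: C, bond orders sum to 2 (valence 4) → 2 H
  atom 4: C, bond orders sum to 4 (valence 4) → 0 H
  atom 5: C, bond orders sum to 4 (valence 4) → 0 H
  atom 6: C, bond orders sum to 2 (valence 4) → 2 H
  atom 7: C, bond orders sum to 1 (valence 4) → 3 H
  atom 8: C, bond orders sum to 3 (valence 4) → 1 H
  atom 9: C, bond orders sum to 3 (valence 4) → 1 H
  atom 10: C, bond orders sum to 3 (valence 4) → 1 H
  atom 11: C, bond orders sum to 3 (valence 4) → 1 H
Total hydrogens: 16.

16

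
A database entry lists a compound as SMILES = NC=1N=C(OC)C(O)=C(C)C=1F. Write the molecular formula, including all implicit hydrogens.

C7H9FN2O2

Walk through each heavy atom and fill implicit hydrogens from standard valence (C 4, N 3, O 2, S 2, halogen 1):
  atom 1: N, bond orders sum to 1 (valence 3) → 2 H
  atom 2: C, bond orders sum to 4 (valence 4) → 0 H
  atom 3: N, bond orders sum to 3 (valence 3) → 0 H
  atom 4: C, bond orders sum to 4 (valence 4) → 0 H
  atom 5: O, bond orders sum to 2 (valence 2) → 0 H
  atom 6: C, bond orders sum to 1 (valence 4) → 3 H
  atom 7: C, bond orders sum to 4 (valence 4) → 0 H
  atom 8: O, bond orders sum to 1 (valence 2) → 1 H
  atom 9: C, bond orders sum to 4 (valence 4) → 0 H
  atom 10: C, bond orders sum to 1 (valence 4) → 3 H
  atom 11: C, bond orders sum to 4 (valence 4) → 0 H
  atom 12: F (halogen, monovalent) → 0 H
Totals → C:7, H:9, F:1, N:2, O:2.
In Hill order: C7H9FN2O2.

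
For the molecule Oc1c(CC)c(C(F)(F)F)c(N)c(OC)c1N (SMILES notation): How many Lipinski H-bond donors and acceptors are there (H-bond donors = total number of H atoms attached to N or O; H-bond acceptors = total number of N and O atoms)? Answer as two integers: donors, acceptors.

5, 4

Donors: find every N or O and count the H atoms it carries.
  atom 1 (O): bond orders sum to 1 → 1 H
  atom 12 (N): bond orders sum to 1 → 2 H
  atom 14 (O): bond orders sum to 2 → 0 H
  atom 17 (N): bond orders sum to 1 → 2 H
Lipinski HBD = 5.
Acceptors: N atoms = 2, O atoms = 2 → HBA = 4.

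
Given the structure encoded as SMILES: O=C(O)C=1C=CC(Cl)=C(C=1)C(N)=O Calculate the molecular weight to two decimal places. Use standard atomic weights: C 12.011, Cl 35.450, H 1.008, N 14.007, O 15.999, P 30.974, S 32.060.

199.59 g/mol

First, the molecular formula is C8H6ClNO3 (counting implicit H from valence).
  C: 8 × 12.011 = 96.088
  Cl: 1 × 35.450 = 35.450
  H: 6 × 1.008 = 6.048
  N: 1 × 14.007 = 14.007
  O: 3 × 15.999 = 47.997
Sum: 8×12.011 + 1×35.450 + 6×1.008 + 1×14.007 + 3×15.999 = 199.590 → 199.59 g/mol.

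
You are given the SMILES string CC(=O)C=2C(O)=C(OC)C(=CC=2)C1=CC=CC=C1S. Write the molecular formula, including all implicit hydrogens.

Walk through each heavy atom and fill implicit hydrogens from standard valence (C 4, N 3, O 2, S 2, halogen 1):
  atom 1: C, bond orders sum to 1 (valence 4) → 3 H
  atom 2: C, bond orders sum to 4 (valence 4) → 0 H
  atom 3: O, bond orders sum to 2 (valence 2) → 0 H
  atom 4: C, bond orders sum to 4 (valence 4) → 0 H
  atom 5: C, bond orders sum to 4 (valence 4) → 0 H
  atom 6: O, bond orders sum to 1 (valence 2) → 1 H
  atom 7: C, bond orders sum to 4 (valence 4) → 0 H
  atom 8: O, bond orders sum to 2 (valence 2) → 0 H
  atom 9: C, bond orders sum to 1 (valence 4) → 3 H
  atom 10: C, bond orders sum to 4 (valence 4) → 0 H
  atom 11: C, bond orders sum to 3 (valence 4) → 1 H
  atom 12: C, bond orders sum to 3 (valence 4) → 1 H
  atom 13: C, bond orders sum to 4 (valence 4) → 0 H
  atom 14: C, bond orders sum to 3 (valence 4) → 1 H
  atom 15: C, bond orders sum to 3 (valence 4) → 1 H
  atom 16: C, bond orders sum to 3 (valence 4) → 1 H
  atom 17: C, bond orders sum to 3 (valence 4) → 1 H
  atom 18: C, bond orders sum to 4 (valence 4) → 0 H
  atom 19: S, bond orders sum to 1 (valence 2) → 1 H
Totals → C:15, H:14, O:3, S:1.

C15H14O3S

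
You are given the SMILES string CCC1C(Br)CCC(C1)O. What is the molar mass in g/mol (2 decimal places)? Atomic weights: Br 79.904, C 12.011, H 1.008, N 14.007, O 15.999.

First, the molecular formula is C8H15BrO (counting implicit H from valence).
  Br: 1 × 79.904 = 79.904
  C: 8 × 12.011 = 96.088
  H: 15 × 1.008 = 15.120
  O: 1 × 15.999 = 15.999
Sum: 1×79.904 + 8×12.011 + 15×1.008 + 1×15.999 = 207.111 → 207.11 g/mol.

207.11 g/mol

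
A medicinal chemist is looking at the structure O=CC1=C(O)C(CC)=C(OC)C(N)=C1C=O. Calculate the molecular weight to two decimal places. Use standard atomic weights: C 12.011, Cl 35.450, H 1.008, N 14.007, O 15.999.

223.23 g/mol

First, the molecular formula is C11H13NO4 (counting implicit H from valence).
  C: 11 × 12.011 = 132.121
  H: 13 × 1.008 = 13.104
  N: 1 × 14.007 = 14.007
  O: 4 × 15.999 = 63.996
Sum: 11×12.011 + 13×1.008 + 1×14.007 + 4×15.999 = 223.228 → 223.23 g/mol.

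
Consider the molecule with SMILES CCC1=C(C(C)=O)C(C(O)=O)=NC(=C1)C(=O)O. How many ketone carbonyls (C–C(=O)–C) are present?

The ketone motif appears at heavy-atom position 5 in the SMILES.
Other groups present: 2 carboxylic acid.
Ketone count: 1.

1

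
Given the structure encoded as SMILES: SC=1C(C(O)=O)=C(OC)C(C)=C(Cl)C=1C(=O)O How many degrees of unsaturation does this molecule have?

6

Molecular formula: C10H9ClO5S.
DoU = (2C + 2 + N − H − X) / 2, where X is the halogen count and O/S are ignored.
    = (2·10 + 2 + 0 − 9 − 1) / 2 = 12 / 2 = 6.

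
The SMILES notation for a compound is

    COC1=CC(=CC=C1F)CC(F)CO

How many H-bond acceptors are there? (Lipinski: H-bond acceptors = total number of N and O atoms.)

2

N atoms: 0; O atoms: 2.
Lipinski HBA = 0 + 2 = 2.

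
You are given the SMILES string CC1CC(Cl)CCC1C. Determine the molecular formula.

Walk through each heavy atom and fill implicit hydrogens from standard valence (C 4, N 3, O 2, S 2, halogen 1):
  atom 1: C, bond orders sum to 1 (valence 4) → 3 H
  atom 2: C, bond orders sum to 3 (valence 4) → 1 H
  atom 3: C, bond orders sum to 2 (valence 4) → 2 H
  atom 4: C, bond orders sum to 3 (valence 4) → 1 H
  atom 5: Cl (halogen, monovalent) → 0 H
  atom 6: C, bond orders sum to 2 (valence 4) → 2 H
  atom 7: C, bond orders sum to 2 (valence 4) → 2 H
  atom 8: C, bond orders sum to 3 (valence 4) → 1 H
  atom 9: C, bond orders sum to 1 (valence 4) → 3 H
Totals → C:8, H:15, Cl:1.

C8H15Cl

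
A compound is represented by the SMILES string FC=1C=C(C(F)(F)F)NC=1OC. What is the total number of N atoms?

Scan the SMILES for N atoms (remember two-letter symbols like Cl and Br are single atoms).
Nitrogen count: 1.

1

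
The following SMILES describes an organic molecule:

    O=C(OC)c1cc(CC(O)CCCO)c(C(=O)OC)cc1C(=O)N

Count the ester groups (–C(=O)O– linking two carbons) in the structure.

The ester motif appears at heavy-atom positions 2, 16 in the SMILES.
Other groups present: 1 amide, 2 hydroxyl.
Ester count: 2.

2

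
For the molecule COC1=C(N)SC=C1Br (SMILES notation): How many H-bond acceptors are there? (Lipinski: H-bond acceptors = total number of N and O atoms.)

2

N atoms: 1; O atoms: 1.
Lipinski HBA = 1 + 1 = 2.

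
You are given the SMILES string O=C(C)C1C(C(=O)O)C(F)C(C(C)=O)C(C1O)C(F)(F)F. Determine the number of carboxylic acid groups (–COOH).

The carboxylic acid motif appears at heavy-atom position 6 in the SMILES.
Other groups present: 1 hydroxyl, 2 ketone.
Carboxylic acid count: 1.

1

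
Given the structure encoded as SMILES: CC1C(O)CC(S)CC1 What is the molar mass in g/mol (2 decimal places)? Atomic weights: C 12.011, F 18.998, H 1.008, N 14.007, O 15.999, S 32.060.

146.25 g/mol

First, the molecular formula is C7H14OS (counting implicit H from valence).
  C: 7 × 12.011 = 84.077
  H: 14 × 1.008 = 14.112
  O: 1 × 15.999 = 15.999
  S: 1 × 32.060 = 32.060
Sum: 7×12.011 + 14×1.008 + 1×15.999 + 1×32.060 = 146.248 → 146.25 g/mol.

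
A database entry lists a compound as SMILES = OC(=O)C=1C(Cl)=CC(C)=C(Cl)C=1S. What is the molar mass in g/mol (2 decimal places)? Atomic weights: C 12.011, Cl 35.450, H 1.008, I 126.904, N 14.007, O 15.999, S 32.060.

237.09 g/mol

First, the molecular formula is C8H6Cl2O2S (counting implicit H from valence).
  C: 8 × 12.011 = 96.088
  Cl: 2 × 35.450 = 70.900
  H: 6 × 1.008 = 6.048
  O: 2 × 15.999 = 31.998
  S: 1 × 32.060 = 32.060
Sum: 8×12.011 + 2×35.450 + 6×1.008 + 2×15.999 + 1×32.060 = 237.094 → 237.09 g/mol.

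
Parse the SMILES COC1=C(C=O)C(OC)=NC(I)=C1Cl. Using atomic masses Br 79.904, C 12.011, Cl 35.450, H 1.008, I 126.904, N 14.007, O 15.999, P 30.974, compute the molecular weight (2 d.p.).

First, the molecular formula is C8H7ClINO3 (counting implicit H from valence).
  C: 8 × 12.011 = 96.088
  Cl: 1 × 35.450 = 35.450
  H: 7 × 1.008 = 7.056
  I: 1 × 126.904 = 126.904
  N: 1 × 14.007 = 14.007
  O: 3 × 15.999 = 47.997
Sum: 8×12.011 + 1×35.450 + 7×1.008 + 1×126.904 + 1×14.007 + 3×15.999 = 327.502 → 327.50 g/mol.

327.50 g/mol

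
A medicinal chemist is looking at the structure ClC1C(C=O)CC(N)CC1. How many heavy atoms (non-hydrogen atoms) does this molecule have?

10

Every atom symbol written in the SMILES (organic subset) is one heavy atom; implicit H are not written.
Heavy atoms by element → C:7, Cl:1, N:1, O:1.
Total: 10.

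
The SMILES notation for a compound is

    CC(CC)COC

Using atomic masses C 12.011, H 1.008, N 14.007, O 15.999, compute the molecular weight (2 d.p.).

102.18 g/mol

First, the molecular formula is C6H14O (counting implicit H from valence).
  C: 6 × 12.011 = 72.066
  H: 14 × 1.008 = 14.112
  O: 1 × 15.999 = 15.999
Sum: 6×12.011 + 14×1.008 + 1×15.999 = 102.177 → 102.18 g/mol.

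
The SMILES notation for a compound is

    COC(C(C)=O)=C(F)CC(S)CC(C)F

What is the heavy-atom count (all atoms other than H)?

15

Every atom symbol written in the SMILES (organic subset) is one heavy atom; implicit H are not written.
Heavy atoms by element → C:10, F:2, O:2, S:1.
Total: 15.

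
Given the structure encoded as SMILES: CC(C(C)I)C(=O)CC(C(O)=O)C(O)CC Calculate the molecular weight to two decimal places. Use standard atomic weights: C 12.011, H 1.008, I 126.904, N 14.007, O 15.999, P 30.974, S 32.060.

342.17 g/mol

First, the molecular formula is C11H19IO4 (counting implicit H from valence).
  C: 11 × 12.011 = 132.121
  H: 19 × 1.008 = 19.152
  I: 1 × 126.904 = 126.904
  O: 4 × 15.999 = 63.996
Sum: 11×12.011 + 19×1.008 + 1×126.904 + 4×15.999 = 342.173 → 342.17 g/mol.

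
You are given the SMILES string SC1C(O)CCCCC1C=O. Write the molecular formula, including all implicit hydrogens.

C8H14O2S

Walk through each heavy atom and fill implicit hydrogens from standard valence (C 4, N 3, O 2, S 2, halogen 1):
  atom 1: S, bond orders sum to 1 (valence 2) → 1 H
  atom 2: C, bond orders sum to 3 (valence 4) → 1 H
  atom 3: C, bond orders sum to 3 (valence 4) → 1 H
  atom 4: O, bond orders sum to 1 (valence 2) → 1 H
  atom 5: C, bond orders sum to 2 (valence 4) → 2 H
  atom 6: C, bond orders sum to 2 (valence 4) → 2 H
  atom 7: C, bond orders sum to 2 (valence 4) → 2 H
  atom 8: C, bond orders sum to 2 (valence 4) → 2 H
  atom 9: C, bond orders sum to 3 (valence 4) → 1 H
  atom 10: C, bond orders sum to 3 (valence 4) → 1 H
  atom 11: O, bond orders sum to 2 (valence 2) → 0 H
Totals → C:8, H:14, O:2, S:1.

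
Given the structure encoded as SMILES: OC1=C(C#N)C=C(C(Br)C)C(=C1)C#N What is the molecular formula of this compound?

C10H7BrN2O

Walk through each heavy atom and fill implicit hydrogens from standard valence (C 4, N 3, O 2, S 2, halogen 1):
  atom 1: O, bond orders sum to 1 (valence 2) → 1 H
  atom 2: C, bond orders sum to 4 (valence 4) → 0 H
  atom 3: C, bond orders sum to 4 (valence 4) → 0 H
  atom 4: C, bond orders sum to 4 (valence 4) → 0 H
  atom 5: N, bond orders sum to 3 (valence 3) → 0 H
  atom 6: C, bond orders sum to 3 (valence 4) → 1 H
  atom 7: C, bond orders sum to 4 (valence 4) → 0 H
  atom 8: C, bond orders sum to 3 (valence 4) → 1 H
  atom 9: Br (halogen, monovalent) → 0 H
  atom 10: C, bond orders sum to 1 (valence 4) → 3 H
  atom 11: C, bond orders sum to 4 (valence 4) → 0 H
  atom 12: C, bond orders sum to 3 (valence 4) → 1 H
  atom 13: C, bond orders sum to 4 (valence 4) → 0 H
  atom 14: N, bond orders sum to 3 (valence 3) → 0 H
Totals → C:10, H:7, Br:1, N:2, O:1.
In Hill order: C10H7BrN2O.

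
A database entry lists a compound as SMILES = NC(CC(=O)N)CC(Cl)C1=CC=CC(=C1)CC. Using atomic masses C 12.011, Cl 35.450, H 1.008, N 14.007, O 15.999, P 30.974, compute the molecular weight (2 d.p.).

First, the molecular formula is C13H19ClN2O (counting implicit H from valence).
  C: 13 × 12.011 = 156.143
  Cl: 1 × 35.450 = 35.450
  H: 19 × 1.008 = 19.152
  N: 2 × 14.007 = 28.014
  O: 1 × 15.999 = 15.999
Sum: 13×12.011 + 1×35.450 + 19×1.008 + 2×14.007 + 1×15.999 = 254.758 → 254.76 g/mol.

254.76 g/mol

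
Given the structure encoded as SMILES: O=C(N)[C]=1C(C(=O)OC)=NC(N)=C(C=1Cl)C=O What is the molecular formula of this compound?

C9H8ClN3O4

Walk through each heavy atom and fill implicit hydrogens from standard valence (C 4, N 3, O 2, S 2, halogen 1):
  atom 1: O, bond orders sum to 2 (valence 2) → 0 H
  atom 2: C, bond orders sum to 4 (valence 4) → 0 H
  atom 3: N, bond orders sum to 1 (valence 3) → 2 H
  atom 4: C with explicit H count 0
  atom 5: C, bond orders sum to 4 (valence 4) → 0 H
  atom 6: C, bond orders sum to 4 (valence 4) → 0 H
  atom 7: O, bond orders sum to 2 (valence 2) → 0 H
  atom 8: O, bond orders sum to 2 (valence 2) → 0 H
  atom 9: C, bond orders sum to 1 (valence 4) → 3 H
  atom 10: N, bond orders sum to 3 (valence 3) → 0 H
  atom 11: C, bond orders sum to 4 (valence 4) → 0 H
  atom 12: N, bond orders sum to 1 (valence 3) → 2 H
  atom 13: C, bond orders sum to 4 (valence 4) → 0 H
  atom 14: C, bond orders sum to 4 (valence 4) → 0 H
  atom 15: Cl (halogen, monovalent) → 0 H
  atom 16: C, bond orders sum to 3 (valence 4) → 1 H
  atom 17: O, bond orders sum to 2 (valence 2) → 0 H
Totals → C:9, H:8, Cl:1, N:3, O:4.
In Hill order: C9H8ClN3O4.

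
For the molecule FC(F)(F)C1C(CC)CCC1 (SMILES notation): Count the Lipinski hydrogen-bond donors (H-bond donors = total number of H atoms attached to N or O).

Donors: find every N or O and count the H atoms it carries.
  (no N or O atoms present)
Lipinski HBD = 0.

0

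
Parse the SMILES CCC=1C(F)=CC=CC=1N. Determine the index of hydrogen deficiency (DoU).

4

Molecular formula: C8H10FN.
DoU = (2C + 2 + N − H − X) / 2, where X is the halogen count and O/S are ignored.
    = (2·8 + 2 + 1 − 10 − 1) / 2 = 8 / 2 = 4.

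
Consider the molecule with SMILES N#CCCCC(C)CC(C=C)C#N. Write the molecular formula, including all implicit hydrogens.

C11H16N2

Walk through each heavy atom and fill implicit hydrogens from standard valence (C 4, N 3, O 2, S 2, halogen 1):
  atom 1: N, bond orders sum to 3 (valence 3) → 0 H
  atom 2: C, bond orders sum to 4 (valence 4) → 0 H
  atom 3: C, bond orders sum to 2 (valence 4) → 2 H
  atom 4: C, bond orders sum to 2 (valence 4) → 2 H
  atom 5: C, bond orders sum to 2 (valence 4) → 2 H
  atom 6: C, bond orders sum to 3 (valence 4) → 1 H
  atom 7: C, bond orders sum to 1 (valence 4) → 3 H
  atom 8: C, bond orders sum to 2 (valence 4) → 2 H
  atom 9: C, bond orders sum to 3 (valence 4) → 1 H
  atom 10: C, bond orders sum to 3 (valence 4) → 1 H
  atom 11: C, bond orders sum to 2 (valence 4) → 2 H
  atom 12: C, bond orders sum to 4 (valence 4) → 0 H
  atom 13: N, bond orders sum to 3 (valence 3) → 0 H
Totals → C:11, H:16, N:2.
In Hill order: C11H16N2.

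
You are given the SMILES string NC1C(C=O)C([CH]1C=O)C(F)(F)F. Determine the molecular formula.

Walk through each heavy atom and fill implicit hydrogens from standard valence (C 4, N 3, O 2, S 2, halogen 1):
  atom 1: N, bond orders sum to 1 (valence 3) → 2 H
  atom 2: C, bond orders sum to 3 (valence 4) → 1 H
  atom 3: C, bond orders sum to 3 (valence 4) → 1 H
  atom 4: C, bond orders sum to 3 (valence 4) → 1 H
  atom 5: O, bond orders sum to 2 (valence 2) → 0 H
  atom 6: C, bond orders sum to 3 (valence 4) → 1 H
  atom 7: C with explicit H count 1
  atom 8: C, bond orders sum to 3 (valence 4) → 1 H
  atom 9: O, bond orders sum to 2 (valence 2) → 0 H
  atom 10: C, bond orders sum to 4 (valence 4) → 0 H
  atom 11: F (halogen, monovalent) → 0 H
  atom 12: F (halogen, monovalent) → 0 H
  atom 13: F (halogen, monovalent) → 0 H
Totals → C:7, H:8, F:3, N:1, O:2.

C7H8F3NO2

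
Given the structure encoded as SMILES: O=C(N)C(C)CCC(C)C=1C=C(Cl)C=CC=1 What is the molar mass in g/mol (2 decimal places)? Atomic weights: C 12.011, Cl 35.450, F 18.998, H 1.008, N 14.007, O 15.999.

First, the molecular formula is C13H18ClNO (counting implicit H from valence).
  C: 13 × 12.011 = 156.143
  Cl: 1 × 35.450 = 35.450
  H: 18 × 1.008 = 18.144
  N: 1 × 14.007 = 14.007
  O: 1 × 15.999 = 15.999
Sum: 13×12.011 + 1×35.450 + 18×1.008 + 1×14.007 + 1×15.999 = 239.743 → 239.74 g/mol.

239.74 g/mol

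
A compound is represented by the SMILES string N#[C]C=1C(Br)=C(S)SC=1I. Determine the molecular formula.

Walk through each heavy atom and fill implicit hydrogens from standard valence (C 4, N 3, O 2, S 2, halogen 1):
  atom 1: N, bond orders sum to 3 (valence 3) → 0 H
  atom 2: C with explicit H count 0
  atom 3: C, bond orders sum to 4 (valence 4) → 0 H
  atom 4: C, bond orders sum to 4 (valence 4) → 0 H
  atom 5: Br (halogen, monovalent) → 0 H
  atom 6: C, bond orders sum to 4 (valence 4) → 0 H
  atom 7: S, bond orders sum to 1 (valence 2) → 1 H
  atom 8: S, bond orders sum to 2 (valence 2) → 0 H
  atom 9: C, bond orders sum to 4 (valence 4) → 0 H
  atom 10: I (halogen, monovalent) → 0 H
Totals → C:5, H:1, Br:1, I:1, N:1, S:2.

C5HBrINS2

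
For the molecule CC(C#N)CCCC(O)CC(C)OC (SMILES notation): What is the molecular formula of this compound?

Walk through each heavy atom and fill implicit hydrogens from standard valence (C 4, N 3, O 2, S 2, halogen 1):
  atom 1: C, bond orders sum to 1 (valence 4) → 3 H
  atom 2: C, bond orders sum to 3 (valence 4) → 1 H
  atom 3: C, bond orders sum to 4 (valence 4) → 0 H
  atom 4: N, bond orders sum to 3 (valence 3) → 0 H
  atom 5: C, bond orders sum to 2 (valence 4) → 2 H
  atom 6: C, bond orders sum to 2 (valence 4) → 2 H
  atom 7: C, bond orders sum to 2 (valence 4) → 2 H
  atom 8: C, bond orders sum to 3 (valence 4) → 1 H
  atom 9: O, bond orders sum to 1 (valence 2) → 1 H
  atom 10: C, bond orders sum to 2 (valence 4) → 2 H
  atom 11: C, bond orders sum to 3 (valence 4) → 1 H
  atom 12: C, bond orders sum to 1 (valence 4) → 3 H
  atom 13: O, bond orders sum to 2 (valence 2) → 0 H
  atom 14: C, bond orders sum to 1 (valence 4) → 3 H
Totals → C:11, H:21, N:1, O:2.
In Hill order: C11H21NO2.

C11H21NO2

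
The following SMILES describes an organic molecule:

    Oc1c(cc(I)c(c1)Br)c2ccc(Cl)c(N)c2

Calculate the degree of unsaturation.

Molecular formula: C12H8BrClINO.
DoU = (2C + 2 + N − H − X) / 2, where X is the halogen count and O/S are ignored.
    = (2·12 + 2 + 1 − 8 − 3) / 2 = 16 / 2 = 8.

8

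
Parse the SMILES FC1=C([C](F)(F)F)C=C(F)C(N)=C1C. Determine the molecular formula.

Walk through each heavy atom and fill implicit hydrogens from standard valence (C 4, N 3, O 2, S 2, halogen 1):
  atom 1: F (halogen, monovalent) → 0 H
  atom 2: C, bond orders sum to 4 (valence 4) → 0 H
  atom 3: C, bond orders sum to 4 (valence 4) → 0 H
  atom 4: C with explicit H count 0
  atom 5: F (halogen, monovalent) → 0 H
  atom 6: F (halogen, monovalent) → 0 H
  atom 7: F (halogen, monovalent) → 0 H
  atom 8: C, bond orders sum to 3 (valence 4) → 1 H
  atom 9: C, bond orders sum to 4 (valence 4) → 0 H
  atom 10: F (halogen, monovalent) → 0 H
  atom 11: C, bond orders sum to 4 (valence 4) → 0 H
  atom 12: N, bond orders sum to 1 (valence 3) → 2 H
  atom 13: C, bond orders sum to 4 (valence 4) → 0 H
  atom 14: C, bond orders sum to 1 (valence 4) → 3 H
Totals → C:8, H:6, F:5, N:1.

C8H6F5N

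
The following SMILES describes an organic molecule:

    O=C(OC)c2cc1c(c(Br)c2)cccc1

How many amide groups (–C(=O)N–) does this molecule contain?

0

Scan the SMILES for the amide motif — none present.
Groups that are present: 1 ester.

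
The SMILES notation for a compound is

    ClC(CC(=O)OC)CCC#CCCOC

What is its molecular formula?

Walk through each heavy atom and fill implicit hydrogens from standard valence (C 4, N 3, O 2, S 2, halogen 1):
  atom 1: Cl (halogen, monovalent) → 0 H
  atom 2: C, bond orders sum to 3 (valence 4) → 1 H
  atom 3: C, bond orders sum to 2 (valence 4) → 2 H
  atom 4: C, bond orders sum to 4 (valence 4) → 0 H
  atom 5: O, bond orders sum to 2 (valence 2) → 0 H
  atom 6: O, bond orders sum to 2 (valence 2) → 0 H
  atom 7: C, bond orders sum to 1 (valence 4) → 3 H
  atom 8: C, bond orders sum to 2 (valence 4) → 2 H
  atom 9: C, bond orders sum to 2 (valence 4) → 2 H
  atom 10: C, bond orders sum to 4 (valence 4) → 0 H
  atom 11: C, bond orders sum to 4 (valence 4) → 0 H
  atom 12: C, bond orders sum to 2 (valence 4) → 2 H
  atom 13: C, bond orders sum to 2 (valence 4) → 2 H
  atom 14: O, bond orders sum to 2 (valence 2) → 0 H
  atom 15: C, bond orders sum to 1 (valence 4) → 3 H
Totals → C:11, H:17, Cl:1, O:3.
In Hill order: C11H17ClO3.

C11H17ClO3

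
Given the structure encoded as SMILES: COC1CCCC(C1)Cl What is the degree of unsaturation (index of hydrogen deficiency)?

1

Degree of unsaturation = (number of rings) + (number of π bonds).
Ring closures in the SMILES: 1.
π bonds: none → 0 DoU from unsaturation.
Total DoU = 1 + 0 = 1.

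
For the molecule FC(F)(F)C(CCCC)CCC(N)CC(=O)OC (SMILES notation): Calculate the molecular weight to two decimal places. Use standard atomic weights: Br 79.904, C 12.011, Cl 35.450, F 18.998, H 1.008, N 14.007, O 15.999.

269.31 g/mol

First, the molecular formula is C12H22F3NO2 (counting implicit H from valence).
  C: 12 × 12.011 = 144.132
  F: 3 × 18.998 = 56.994
  H: 22 × 1.008 = 22.176
  N: 1 × 14.007 = 14.007
  O: 2 × 15.999 = 31.998
Sum: 12×12.011 + 3×18.998 + 22×1.008 + 1×14.007 + 2×15.999 = 269.307 → 269.31 g/mol.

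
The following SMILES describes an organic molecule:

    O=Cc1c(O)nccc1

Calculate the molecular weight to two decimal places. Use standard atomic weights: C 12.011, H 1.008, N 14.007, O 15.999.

123.11 g/mol

First, the molecular formula is C6H5NO2 (counting implicit H from valence).
  C: 6 × 12.011 = 72.066
  H: 5 × 1.008 = 5.040
  N: 1 × 14.007 = 14.007
  O: 2 × 15.999 = 31.998
Sum: 6×12.011 + 5×1.008 + 1×14.007 + 2×15.999 = 123.111 → 123.11 g/mol.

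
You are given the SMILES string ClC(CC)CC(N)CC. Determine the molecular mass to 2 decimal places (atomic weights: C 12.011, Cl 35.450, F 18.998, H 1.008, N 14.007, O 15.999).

First, the molecular formula is C7H16ClN (counting implicit H from valence).
  C: 7 × 12.011 = 84.077
  Cl: 1 × 35.450 = 35.450
  H: 16 × 1.008 = 16.128
  N: 1 × 14.007 = 14.007
Sum: 7×12.011 + 1×35.450 + 16×1.008 + 1×14.007 = 149.662 → 149.66 g/mol.

149.66 g/mol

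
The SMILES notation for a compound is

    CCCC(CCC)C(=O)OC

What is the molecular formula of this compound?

Walk through each heavy atom and fill implicit hydrogens from standard valence (C 4, N 3, O 2, S 2, halogen 1):
  atom 1: C, bond orders sum to 1 (valence 4) → 3 H
  atom 2: C, bond orders sum to 2 (valence 4) → 2 H
  atom 3: C, bond orders sum to 2 (valence 4) → 2 H
  atom 4: C, bond orders sum to 3 (valence 4) → 1 H
  atom 5: C, bond orders sum to 2 (valence 4) → 2 H
  atom 6: C, bond orders sum to 2 (valence 4) → 2 H
  atom 7: C, bond orders sum to 1 (valence 4) → 3 H
  atom 8: C, bond orders sum to 4 (valence 4) → 0 H
  atom 9: O, bond orders sum to 2 (valence 2) → 0 H
  atom 10: O, bond orders sum to 2 (valence 2) → 0 H
  atom 11: C, bond orders sum to 1 (valence 4) → 3 H
Totals → C:9, H:18, O:2.
In Hill order: C9H18O2.

C9H18O2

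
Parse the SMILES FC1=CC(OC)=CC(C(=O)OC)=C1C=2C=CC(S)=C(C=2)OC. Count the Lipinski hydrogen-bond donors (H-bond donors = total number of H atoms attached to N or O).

0

Donors: find every N or O and count the H atoms it carries.
  atom 5 (O): bond orders sum to 2 → 0 H
  atom 10 (O): bond orders sum to 2 → 0 H
  atom 11 (O): bond orders sum to 2 → 0 H
  atom 21 (O): bond orders sum to 2 → 0 H
Lipinski HBD = 0.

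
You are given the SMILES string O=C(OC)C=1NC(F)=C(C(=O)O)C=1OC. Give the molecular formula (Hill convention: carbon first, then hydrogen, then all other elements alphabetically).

C8H8FNO5

Walk through each heavy atom and fill implicit hydrogens from standard valence (C 4, N 3, O 2, S 2, halogen 1):
  atom 1: O, bond orders sum to 2 (valence 2) → 0 H
  atom 2: C, bond orders sum to 4 (valence 4) → 0 H
  atom 3: O, bond orders sum to 2 (valence 2) → 0 H
  atom 4: C, bond orders sum to 1 (valence 4) → 3 H
  atom 5: C, bond orders sum to 4 (valence 4) → 0 H
  atom 6: N, bond orders sum to 2 (valence 3) → 1 H
  atom 7: C, bond orders sum to 4 (valence 4) → 0 H
  atom 8: F (halogen, monovalent) → 0 H
  atom 9: C, bond orders sum to 4 (valence 4) → 0 H
  atom 10: C, bond orders sum to 4 (valence 4) → 0 H
  atom 11: O, bond orders sum to 2 (valence 2) → 0 H
  atom 12: O, bond orders sum to 1 (valence 2) → 1 H
  atom 13: C, bond orders sum to 4 (valence 4) → 0 H
  atom 14: O, bond orders sum to 2 (valence 2) → 0 H
  atom 15: C, bond orders sum to 1 (valence 4) → 3 H
Totals → C:8, H:8, F:1, N:1, O:5.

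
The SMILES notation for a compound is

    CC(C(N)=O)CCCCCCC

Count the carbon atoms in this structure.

Count every carbon token in the SMILES (each C, including those in ring-closure positions and inside branches).
Carbon count: 10.

10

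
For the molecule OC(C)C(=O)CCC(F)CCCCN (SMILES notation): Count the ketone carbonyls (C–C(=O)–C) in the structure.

The ketone motif appears at heavy-atom position 4 in the SMILES.
Other groups present: 1 hydroxyl, 1 primary amine.
Ketone count: 1.

1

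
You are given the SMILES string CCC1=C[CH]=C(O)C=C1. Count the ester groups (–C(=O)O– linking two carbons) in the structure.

Scan the SMILES for the ester motif — none present.
Groups that are present: 1 hydroxyl.

0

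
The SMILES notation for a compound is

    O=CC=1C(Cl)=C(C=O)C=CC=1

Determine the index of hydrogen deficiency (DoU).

Molecular formula: C8H5ClO2.
DoU = (2C + 2 + N − H − X) / 2, where X is the halogen count and O/S are ignored.
    = (2·8 + 2 + 0 − 5 − 1) / 2 = 12 / 2 = 6.

6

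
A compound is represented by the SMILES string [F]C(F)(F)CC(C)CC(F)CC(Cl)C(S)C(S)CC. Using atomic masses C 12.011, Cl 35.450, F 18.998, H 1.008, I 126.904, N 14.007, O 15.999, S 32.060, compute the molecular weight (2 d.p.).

340.86 g/mol

First, the molecular formula is C12H21ClF4S2 (counting implicit H from valence).
  C: 12 × 12.011 = 144.132
  Cl: 1 × 35.450 = 35.450
  F: 4 × 18.998 = 75.992
  H: 21 × 1.008 = 21.168
  S: 2 × 32.060 = 64.120
Sum: 12×12.011 + 1×35.450 + 4×18.998 + 21×1.008 + 2×32.060 = 340.862 → 340.86 g/mol.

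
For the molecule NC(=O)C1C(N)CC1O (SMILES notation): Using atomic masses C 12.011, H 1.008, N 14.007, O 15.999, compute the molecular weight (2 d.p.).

130.15 g/mol

First, the molecular formula is C5H10N2O2 (counting implicit H from valence).
  C: 5 × 12.011 = 60.055
  H: 10 × 1.008 = 10.080
  N: 2 × 14.007 = 28.014
  O: 2 × 15.999 = 31.998
Sum: 5×12.011 + 10×1.008 + 2×14.007 + 2×15.999 = 130.147 → 130.15 g/mol.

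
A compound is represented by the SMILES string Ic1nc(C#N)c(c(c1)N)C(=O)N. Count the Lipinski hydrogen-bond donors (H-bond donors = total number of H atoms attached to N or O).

Donors: find every N or O and count the H atoms it carries.
  atom 3 (N): bond orders sum to 3 → 0 H
  atom 6 (N): bond orders sum to 3 → 0 H
  atom 10 (N): bond orders sum to 1 → 2 H
  atom 12 (O): bond orders sum to 2 → 0 H
  atom 13 (N): bond orders sum to 1 → 2 H
Lipinski HBD = 4.

4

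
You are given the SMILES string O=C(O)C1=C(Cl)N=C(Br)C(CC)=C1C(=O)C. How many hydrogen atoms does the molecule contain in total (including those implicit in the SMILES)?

Walk through each heavy atom and fill implicit hydrogens from standard valence (C 4, N 3, O 2, S 2, halogen 1):
  atom 1: O, bond orders sum to 2 (valence 2) → 0 H
  atom 2: C, bond orders sum to 4 (valence 4) → 0 H
  atom 3: O, bond orders sum to 1 (valence 2) → 1 H
  atom 4: C, bond orders sum to 4 (valence 4) → 0 H
  atom 5: C, bond orders sum to 4 (valence 4) → 0 H
  atom 6: Cl (halogen, monovalent) → 0 H
  atom 7: N, bond orders sum to 3 (valence 3) → 0 H
  atom 8: C, bond orders sum to 4 (valence 4) → 0 H
  atom 9: Br (halogen, monovalent) → 0 H
  atom 10: C, bond orders sum to 4 (valence 4) → 0 H
  atom 11: C, bond orders sum to 2 (valence 4) → 2 H
  atom 12: C, bond orders sum to 1 (valence 4) → 3 H
  atom 13: C, bond orders sum to 4 (valence 4) → 0 H
  atom 14: C, bond orders sum to 4 (valence 4) → 0 H
  atom 15: O, bond orders sum to 2 (valence 2) → 0 H
  atom 16: C, bond orders sum to 1 (valence 4) → 3 H
Total hydrogens: 9.

9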